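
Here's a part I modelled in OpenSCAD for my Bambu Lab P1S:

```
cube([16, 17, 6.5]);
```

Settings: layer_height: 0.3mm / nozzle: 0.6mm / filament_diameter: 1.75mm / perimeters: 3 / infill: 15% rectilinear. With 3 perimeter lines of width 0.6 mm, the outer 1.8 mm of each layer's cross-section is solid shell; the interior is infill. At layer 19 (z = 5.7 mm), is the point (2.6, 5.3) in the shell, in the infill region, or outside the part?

At z = 5.7 mm: the 16×17 cube contributes its full rectangle. Overall, the cross-section is a single solid region. The nearest boundary edge runs (0.00, 17.00)→(0.00, 0.00); distance from the point to it = 2.60 mm. The point is inside the cross-section and 2.60 mm from the nearest boundary — more than the 1.8 mm shell width (3 × 0.6), so it's in the infill interior.

infill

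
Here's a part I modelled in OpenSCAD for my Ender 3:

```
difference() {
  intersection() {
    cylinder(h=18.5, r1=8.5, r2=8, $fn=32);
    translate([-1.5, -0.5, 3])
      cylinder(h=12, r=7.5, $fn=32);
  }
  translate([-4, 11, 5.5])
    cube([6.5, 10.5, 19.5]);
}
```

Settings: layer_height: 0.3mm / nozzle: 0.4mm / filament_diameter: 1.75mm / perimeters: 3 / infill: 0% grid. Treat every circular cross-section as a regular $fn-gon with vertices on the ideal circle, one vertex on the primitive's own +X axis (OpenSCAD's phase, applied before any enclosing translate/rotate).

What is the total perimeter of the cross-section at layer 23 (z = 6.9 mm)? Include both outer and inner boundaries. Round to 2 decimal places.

At z = 6.9 mm: the cone (r1=8.5→r2=8) has section circumradius 8.314 here — a regular 32-gon (perimeter = 2·32·8.314·sin(180°/32) = 52.15 mm); the cylinder at (-1.5, -0.5): section is a regular 32-gon, circumradius r=7.5 (perimeter = 2·32·7.500·sin(180°/32) = 47.05 mm); After intersecting: the r=7.5 cylinder at (-1.5, -0.5) partially overlaps the cone; clipping to the common part keeps 167.41 mm² — boundary = 46.00 mm; the 6.5×10.5 cube at (-4, 11) contributes its full rectangle (perimeter 34.00 mm); Subtracting the remaining from the first: starting from that combined region, the 6.5×10.5 cube at (-4, 11) misses the remaining region (no effect) — boundary = 46.00 mm. Overall, the cross-section is a single solid region. Total boundary length (outer) = 46.00 mm.

46.00 mm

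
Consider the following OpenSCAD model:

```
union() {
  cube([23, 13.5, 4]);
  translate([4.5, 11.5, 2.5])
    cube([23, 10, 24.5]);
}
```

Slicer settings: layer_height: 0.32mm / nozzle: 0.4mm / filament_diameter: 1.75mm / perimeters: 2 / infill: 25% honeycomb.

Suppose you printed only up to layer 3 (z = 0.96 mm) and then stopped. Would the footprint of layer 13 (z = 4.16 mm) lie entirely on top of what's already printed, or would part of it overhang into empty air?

Compare the two slices. At z = 0.96: the 23×13.5 cube contributes its full rectangle (area 310.50 mm²); the cube at (4.5, 11.5) is absent (z outside [2.5, 27]); Taking the union: only the 23×13.5 cube is present, so the union is just that shape — area = 310.50 mm². At z = 4.16: the cube is absent (z outside [0, 4]); the cube at (4.5, 11.5) (footprint 23×10) is included at this height (area 230.00 mm²); Taking the union: only the 23×10 cube at (4.5, 11.5) is present, so the union is just that shape — area = 230.00 mm². Checking containment: at z = 4.16 the cross-section extends beyond the z = 0.96 cross-section by about 193.00 mm².

part overhangs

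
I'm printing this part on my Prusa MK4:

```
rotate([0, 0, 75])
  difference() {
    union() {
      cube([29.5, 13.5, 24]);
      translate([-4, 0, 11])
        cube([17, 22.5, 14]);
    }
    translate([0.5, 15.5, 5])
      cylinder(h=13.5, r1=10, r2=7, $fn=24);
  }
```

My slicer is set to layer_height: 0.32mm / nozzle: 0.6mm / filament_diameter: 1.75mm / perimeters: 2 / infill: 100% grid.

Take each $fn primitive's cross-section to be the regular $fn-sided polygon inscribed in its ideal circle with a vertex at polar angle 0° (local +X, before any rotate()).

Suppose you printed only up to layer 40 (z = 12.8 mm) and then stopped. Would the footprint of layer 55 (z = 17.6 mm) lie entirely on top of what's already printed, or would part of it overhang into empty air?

Compare the two slices. At z = 12.8: the 29.5×13.5 cube contributes its full rectangle (area 398.25 mm²); the cube at (-4, 0) is present — its section is the full 17×22.5 rectangle (area 382.50 mm²); Merging all regions: the regions partially overlap — summed areas 780.75 mm² minus the doubly-counted overlap 175.50 mm² gives 605.25 mm² — area = 605.25 mm²; the cone at (0.5, 15.5): at t=0.578 of its height the radius interpolates to r₁+(r₂−r₁)t = 8.267, giving a regular 24-gon of that circumradius (area = (24/2)·8.267²·sin(360°/24) = 212.25 mm²); Subtracting the remaining from the first: starting from the result so far (605.25 mm²), the cone at (0.5, 15.5) partially overlaps it — only the 169.10 mm² overlap (of its 212.25 mm²) is removed, clipping the outline — area = 436.15 mm²; (whole slice rotated 75° about Z — lengths, areas and connectivity unchanged). At z = 17.6: the cube (footprint 29.5×13.5) is included at this height (area 398.25 mm²); the cube at (-4, 0) is present — its section is the full 17×22.5 rectangle (area 382.50 mm²); Taking the union: the regions partially overlap — summed areas 780.75 mm² minus the doubly-counted overlap 175.50 mm² gives 605.25 mm² — area = 605.25 mm²; the cone at (0.5, 15.5): at t=0.933 of its height the radius interpolates to r₁+(r₂−r₁)t = 7.200, giving a regular 24-gon of that circumradius (area = (24/2)·7.200²·sin(360°/24) = 161.01 mm²); Taking the first minus the rest: starting from the result so far (605.25 mm²), the cone at (0.5, 15.5) partially overlaps it — only the 140.08 mm² overlap (of its 161.01 mm²) is removed, clipping the outline — area = 465.17 mm²; (rotated 75° about Z; rotation is an isometry so areas/perimeters/island counts are preserved). Checking containment: at z = 17.6 the cross-section extends beyond the z = 12.8 cross-section by about 29.02 mm².

part overhangs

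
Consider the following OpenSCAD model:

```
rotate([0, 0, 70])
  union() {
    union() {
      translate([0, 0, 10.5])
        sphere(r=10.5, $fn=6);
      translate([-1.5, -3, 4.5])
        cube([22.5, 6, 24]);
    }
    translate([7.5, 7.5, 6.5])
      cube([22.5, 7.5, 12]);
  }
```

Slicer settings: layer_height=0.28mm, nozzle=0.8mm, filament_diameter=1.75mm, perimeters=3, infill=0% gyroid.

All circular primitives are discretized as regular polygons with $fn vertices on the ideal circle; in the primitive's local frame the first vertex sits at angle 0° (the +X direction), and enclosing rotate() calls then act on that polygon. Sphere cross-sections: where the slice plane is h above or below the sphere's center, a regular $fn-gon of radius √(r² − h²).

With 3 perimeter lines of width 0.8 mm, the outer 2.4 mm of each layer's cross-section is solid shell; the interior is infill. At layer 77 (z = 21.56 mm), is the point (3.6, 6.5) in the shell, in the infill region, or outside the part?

At z = 21.56 mm: the sphere is not intersected at this z (|z−center|=11.060 > r=10.5); the cube at (-1.5, -3) is present — its section is the full 22.5×6 rectangle; Taking the union: only the 22.5×6 cube at (-1.5, -3) is present, so the union is just that shape — 1 connected region; the cube at (7.5, 7.5) does not reach this height (z outside [6.5, 18.5]); Combining (union): only the result so far is present, so the union is just that shape — 1 connected region; (whole slice rotated 70° about Z — lengths, areas and connectivity unchanged). Overall, the cross-section is a single solid region. Undo the 70° rotation: the query point maps to (7.339, -1.160) in the un-rotated model frame. The nearest boundary edge runs (-1.50, -3.00)→(21.00, -3.00); distance from the point to it = 1.84 mm. The point is inside the cross-section, 1.84 mm from the nearest boundary — within the 2.4 mm shell band (3 × 0.8).

shell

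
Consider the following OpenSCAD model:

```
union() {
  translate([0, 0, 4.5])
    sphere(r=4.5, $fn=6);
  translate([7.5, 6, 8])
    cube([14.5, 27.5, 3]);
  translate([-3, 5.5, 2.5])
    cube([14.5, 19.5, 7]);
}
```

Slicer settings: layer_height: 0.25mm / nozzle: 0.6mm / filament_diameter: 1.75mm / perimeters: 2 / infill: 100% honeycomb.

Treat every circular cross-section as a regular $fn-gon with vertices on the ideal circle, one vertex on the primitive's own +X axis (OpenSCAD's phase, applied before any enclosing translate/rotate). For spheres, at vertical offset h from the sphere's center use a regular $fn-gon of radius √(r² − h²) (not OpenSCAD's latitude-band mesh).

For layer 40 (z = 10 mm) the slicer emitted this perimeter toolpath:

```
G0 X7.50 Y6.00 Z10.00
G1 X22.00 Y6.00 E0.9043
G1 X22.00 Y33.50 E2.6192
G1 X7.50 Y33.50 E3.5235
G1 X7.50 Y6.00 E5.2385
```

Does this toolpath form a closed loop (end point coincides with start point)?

Start point (G0): (7.50, 6.00). End point (last G1): the path returns to the start — closed.

yes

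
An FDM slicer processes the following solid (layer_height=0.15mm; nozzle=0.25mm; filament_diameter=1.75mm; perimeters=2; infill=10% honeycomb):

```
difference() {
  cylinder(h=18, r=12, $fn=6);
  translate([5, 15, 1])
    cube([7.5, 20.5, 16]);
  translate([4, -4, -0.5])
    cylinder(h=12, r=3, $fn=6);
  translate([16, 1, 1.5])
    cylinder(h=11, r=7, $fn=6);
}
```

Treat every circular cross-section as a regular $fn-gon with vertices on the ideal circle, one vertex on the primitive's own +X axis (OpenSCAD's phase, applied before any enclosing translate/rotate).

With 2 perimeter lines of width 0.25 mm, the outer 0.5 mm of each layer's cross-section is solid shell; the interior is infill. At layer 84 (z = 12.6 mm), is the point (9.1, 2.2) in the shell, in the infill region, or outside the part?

infill

At z = 12.6 mm: the cylinder: section is a regular 6-gon, circumradius r=12; the cube at (5, 15) is present — its section is the full 7.5×20.5 rectangle; the cylinder at (4, -4) is absent (z outside [-0.5, 11.5]); the cylinder at (16, 1) is absent (z outside [1.5, 12.5]); After the difference (first − rest): starting from the r=12 cylinder, the 7.5×20.5 cube at (5, 15) misses the remaining region (no effect) — 1 connected region. Overall, the cross-section is a single solid region. The nearest boundary edge runs (6.00, 10.39)→(12.00, 0.00); distance from the point to it = 1.41 mm. The point is inside the cross-section and 1.41 mm from the nearest boundary — more than the 0.5 mm shell width (2 × 0.25), so it's in the infill interior.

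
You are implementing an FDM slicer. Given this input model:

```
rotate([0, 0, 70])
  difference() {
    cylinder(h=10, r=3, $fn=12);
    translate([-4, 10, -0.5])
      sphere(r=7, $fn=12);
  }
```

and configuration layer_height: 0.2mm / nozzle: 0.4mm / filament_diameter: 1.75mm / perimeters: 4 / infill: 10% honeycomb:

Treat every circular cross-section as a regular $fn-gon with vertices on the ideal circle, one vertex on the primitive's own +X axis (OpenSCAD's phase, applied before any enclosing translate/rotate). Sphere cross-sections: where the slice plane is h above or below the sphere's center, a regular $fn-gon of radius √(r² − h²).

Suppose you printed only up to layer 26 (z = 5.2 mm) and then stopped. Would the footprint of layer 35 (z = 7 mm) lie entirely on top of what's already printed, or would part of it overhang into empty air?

entirely on top

Compare the two slices. At z = 5.2: the r=3 cylinder gives a regular 12-gon of circumradius 3 (constant along its height) (area = (12/2)·3.000²·sin(360°/12) = 27.00 mm²); the sphere at (-4, 10): section is a regular 12-gon, circumradius = √(r²−h²) = √(7²−5.7²) = 4.063 (area = (12/2)·4.063²·sin(360°/12) = 49.53 mm²); Subtracting the remaining from the first: starting from the r=3 cylinder (27.00 mm²), the r=7 sphere at (-4, 10) misses the remaining region (no effect) — area = 27.00 mm²; (rotated 70° about Z; rotation is an isometry so areas/perimeters/island counts are preserved). At z = 7: the cylinder: section is a regular 12-gon, circumradius r=3 (area = (12/2)·3.000²·sin(360°/12) = 27.00 mm²); the sphere at (-4, 10) is not intersected at this z (|z−center|=7.500 > r=7); Taking the first minus the rest: none of the subtracted shapes is present at this height, so the r=3 cylinder is unchanged — area = 27.00 mm²; (rotated 70° about Z; rotation is an isometry so areas/perimeters/island counts are preserved). Checking containment: the cross-section at z = 7 is a subset of the cross-section at z = 5.2.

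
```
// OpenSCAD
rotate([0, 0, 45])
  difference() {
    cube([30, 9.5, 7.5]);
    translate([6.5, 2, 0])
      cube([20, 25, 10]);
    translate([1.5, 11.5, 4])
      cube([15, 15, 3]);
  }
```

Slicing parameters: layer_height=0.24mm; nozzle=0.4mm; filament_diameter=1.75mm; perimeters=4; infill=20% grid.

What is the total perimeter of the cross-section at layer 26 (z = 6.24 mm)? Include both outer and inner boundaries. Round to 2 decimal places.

94.00 mm

At z = 6.24 mm: the cube is present — its section is the full 30×9.5 rectangle (perimeter 79.00 mm); the 20×25 cube at (6.5, 2) contributes its full rectangle (perimeter 90.00 mm); the 15×15 cube at (1.5, 11.5) contributes its full rectangle (perimeter 60.00 mm); Subtracting the remaining from the first: starting from the 30×9.5 cube, the 20×25 cube at (6.5, 2) partially overlaps it — only the 150.00 mm² overlap (of its 500.00 mm²) is removed, clipping the outline; the 15×15 cube at (1.5, 11.5) misses the remaining region (no effect) — boundary = 94.00 mm; (whole slice rotated 45° about Z — lengths, areas and connectivity unchanged). Overall, the cross-section is a single solid region. Total boundary length (outer) = 94.00 mm.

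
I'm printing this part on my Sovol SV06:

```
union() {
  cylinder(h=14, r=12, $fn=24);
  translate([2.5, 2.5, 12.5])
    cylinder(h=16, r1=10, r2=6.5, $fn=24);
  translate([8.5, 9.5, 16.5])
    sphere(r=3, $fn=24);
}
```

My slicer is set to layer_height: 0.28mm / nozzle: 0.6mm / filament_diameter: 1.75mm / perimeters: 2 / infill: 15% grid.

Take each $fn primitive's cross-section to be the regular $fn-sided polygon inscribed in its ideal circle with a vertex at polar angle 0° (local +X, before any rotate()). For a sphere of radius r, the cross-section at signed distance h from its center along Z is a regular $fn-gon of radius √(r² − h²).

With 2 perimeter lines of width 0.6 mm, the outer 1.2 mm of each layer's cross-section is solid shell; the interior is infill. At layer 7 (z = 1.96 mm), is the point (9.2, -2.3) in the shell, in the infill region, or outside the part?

At z = 1.96 mm: the r=12 cylinder gives a regular 24-gon of circumradius 12 (constant along its height); the cone at (2.5, 2.5) is not intersected at this z (z outside [12.5, 28.5]); the sphere at (8.5, 9.5) is not intersected at this z (|z−center|=14.540 > r=3); Merging all regions: only the r=12 cylinder is present, so the union is just that shape — 1 connected region. Overall, the cross-section is a single solid region. The nearest boundary edge runs (11.59, -3.11)→(12.00, 0.00); distance from the point to it = 2.48 mm. The point is inside the cross-section and 2.48 mm from the nearest boundary — more than the 1.2 mm shell width (2 × 0.6), so it's in the infill interior.

infill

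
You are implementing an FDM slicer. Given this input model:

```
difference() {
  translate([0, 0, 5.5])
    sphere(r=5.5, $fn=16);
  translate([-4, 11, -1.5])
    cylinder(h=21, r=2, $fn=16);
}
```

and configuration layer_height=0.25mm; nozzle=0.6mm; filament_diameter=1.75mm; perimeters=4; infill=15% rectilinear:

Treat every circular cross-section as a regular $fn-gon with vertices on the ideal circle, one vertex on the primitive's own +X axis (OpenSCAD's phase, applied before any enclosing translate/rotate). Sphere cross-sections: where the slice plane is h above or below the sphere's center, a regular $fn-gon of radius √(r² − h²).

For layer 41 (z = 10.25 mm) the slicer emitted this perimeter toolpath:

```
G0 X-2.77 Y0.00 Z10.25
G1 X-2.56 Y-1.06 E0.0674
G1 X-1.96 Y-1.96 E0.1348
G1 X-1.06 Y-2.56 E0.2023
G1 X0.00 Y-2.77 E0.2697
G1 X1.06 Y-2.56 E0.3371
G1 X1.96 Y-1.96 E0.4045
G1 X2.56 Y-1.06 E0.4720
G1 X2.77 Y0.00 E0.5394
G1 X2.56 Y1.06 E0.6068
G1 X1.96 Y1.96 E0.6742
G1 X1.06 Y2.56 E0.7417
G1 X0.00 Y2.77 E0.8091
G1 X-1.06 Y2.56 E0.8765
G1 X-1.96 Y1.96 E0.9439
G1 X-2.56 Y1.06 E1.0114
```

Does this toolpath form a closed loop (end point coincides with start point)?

Start point (G0): (-2.77, 0.00). End point (last G1): the path does not return to the start — open.

no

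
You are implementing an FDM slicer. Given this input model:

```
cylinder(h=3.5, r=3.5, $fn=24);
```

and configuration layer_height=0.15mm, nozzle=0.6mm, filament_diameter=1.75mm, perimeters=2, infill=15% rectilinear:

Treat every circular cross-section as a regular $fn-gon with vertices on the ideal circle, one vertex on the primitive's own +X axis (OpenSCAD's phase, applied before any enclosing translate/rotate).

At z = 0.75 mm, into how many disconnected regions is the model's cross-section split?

At z = 0.75 mm: the cylinder: section is a regular 24-gon, circumradius r=3.5. The result has 1 disconnected region.

1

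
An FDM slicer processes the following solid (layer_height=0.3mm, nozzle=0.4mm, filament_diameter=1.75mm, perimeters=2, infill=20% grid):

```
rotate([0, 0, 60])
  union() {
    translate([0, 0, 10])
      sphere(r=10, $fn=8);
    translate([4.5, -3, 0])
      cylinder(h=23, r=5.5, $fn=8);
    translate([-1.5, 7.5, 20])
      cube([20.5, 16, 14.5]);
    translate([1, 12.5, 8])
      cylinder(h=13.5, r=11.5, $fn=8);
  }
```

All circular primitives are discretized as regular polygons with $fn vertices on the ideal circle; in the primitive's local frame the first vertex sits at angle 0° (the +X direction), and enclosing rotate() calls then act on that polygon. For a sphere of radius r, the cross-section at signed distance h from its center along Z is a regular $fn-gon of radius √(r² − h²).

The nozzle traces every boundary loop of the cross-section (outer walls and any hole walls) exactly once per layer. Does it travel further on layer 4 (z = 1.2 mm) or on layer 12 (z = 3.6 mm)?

layer 12 (z = 3.6 mm)

Layer 4 (z = 1.2): the sphere: section is a regular 8-gon, circumradius = √(r²−h²) = √(10²−8.8²) = 4.750 (perimeter = 2·8·4.750·sin(180°/8) = 29.08 mm); the r=5.5 cylinder at (4.5, -3) gives a regular 8-gon of circumradius 5.5 (constant along its height) (perimeter = 2·8·5.500·sin(180°/8) = 33.68 mm); the cube at (-1.5, 7.5) does not reach this height (z outside [20, 34.5]); the cylinder at (1, 12.5) is not intersected at this z (z outside [8, 21.5]); Merging all regions: the regions partially overlap (shared area 24.38 mm²), so the edge portions inside another operand are dropped and the merged outline is re-measured after clipping — boundary = 43.29 mm; (rotated 60° about Z; rotation is an isometry so areas/perimeters/island counts are preserved). So its perimeter = 43.29 mm. Layer 12 (z = 3.6): the r=10 sphere contributes a regular 8-gon of circumradius √(10²−6.4²) = 7.684 (perimeter = 2·8·7.684·sin(180°/8) = 47.05 mm); the cylinder at (4.5, -3): section is a regular 8-gon, circumradius r=5.5 (perimeter = 2·8·5.500·sin(180°/8) = 33.68 mm); the cube at (-1.5, 7.5) is not intersected at this z (z outside [20, 34.5]); the cylinder at (1, 12.5) is not intersected at this z (z outside [8, 21.5]); Merging all regions: the regions partially overlap (shared area 55.32 mm²), so the edge portions inside another operand are dropped and the merged outline is re-measured after clipping — boundary = 52.64 mm; (whole slice rotated 60° about Z — lengths, areas and connectivity unchanged). So its perimeter = 52.64 mm. Layer 12 is larger (52.64 vs 43.29 mm).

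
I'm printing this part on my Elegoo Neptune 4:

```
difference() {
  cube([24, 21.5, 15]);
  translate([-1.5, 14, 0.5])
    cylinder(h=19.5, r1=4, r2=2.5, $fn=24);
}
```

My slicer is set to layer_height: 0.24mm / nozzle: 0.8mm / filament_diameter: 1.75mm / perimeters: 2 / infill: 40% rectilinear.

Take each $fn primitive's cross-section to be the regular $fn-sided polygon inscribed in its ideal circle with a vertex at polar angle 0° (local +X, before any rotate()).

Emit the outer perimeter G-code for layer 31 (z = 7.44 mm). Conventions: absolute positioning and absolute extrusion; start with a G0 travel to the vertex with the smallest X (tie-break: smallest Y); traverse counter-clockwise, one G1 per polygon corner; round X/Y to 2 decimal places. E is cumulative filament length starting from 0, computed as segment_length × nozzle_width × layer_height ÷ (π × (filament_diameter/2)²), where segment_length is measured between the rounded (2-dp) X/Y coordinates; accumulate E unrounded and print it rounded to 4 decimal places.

G0 X0.00 Y0.00 Z7.44
G1 X24.00 Y0.00 E1.9158
G1 X24.00 Y21.50 E3.6320
G1 X0.00 Y21.50 E5.5478
G1 X0.00 Y17.10 E5.8990
G1 X0.23 Y17.00 E5.9190
G1 X0.95 Y16.45 E5.9914
G1 X1.50 Y15.73 E6.0637
G1 X1.85 Y14.90 E6.1356
G1 X1.97 Y14.00 E6.2081
G1 X1.85 Y13.10 E6.2805
G1 X1.50 Y12.27 E6.3524
G1 X0.95 Y11.55 E6.4248
G1 X0.23 Y11.00 E6.4971
G1 X0.00 Y10.90 E6.5171
G1 X0.00 Y0.00 E7.3872

At z = 7.44 mm: the cube (footprint 24×21.5) is included at this height; the cone at (-1.5, 14) contributes a regular 24-gon of circumradius 3.466 (interpolated between r1=4 and r2=2.5 at t=0.356); Subtracting the remaining from the first: starting from the 24×21.5 cube, the cone at (-1.5, 14) partially overlaps it — only the 8.66 mm² overlap (of its 37.31 mm²) is removed, clipping the outline — 1 connected region. The outline is a single polygon with 15 vertices. Extrusion per mm of travel: 0.8 × 0.24 / (π × 0.875²) = 0.079824. Accumulating E over each segment gives final E = 7.3872.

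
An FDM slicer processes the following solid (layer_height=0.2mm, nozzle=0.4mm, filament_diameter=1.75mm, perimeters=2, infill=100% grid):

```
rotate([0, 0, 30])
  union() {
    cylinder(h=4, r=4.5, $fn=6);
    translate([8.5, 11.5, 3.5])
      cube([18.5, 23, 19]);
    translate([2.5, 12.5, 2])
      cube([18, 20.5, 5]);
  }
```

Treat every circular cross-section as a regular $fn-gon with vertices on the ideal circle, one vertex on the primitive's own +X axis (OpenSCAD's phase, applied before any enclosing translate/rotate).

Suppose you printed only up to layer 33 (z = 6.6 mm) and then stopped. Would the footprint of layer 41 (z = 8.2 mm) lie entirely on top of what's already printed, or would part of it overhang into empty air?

entirely on top

Compare the two slices. At z = 6.6: the cylinder is absent (z outside [0, 4]); the cube at (8.5, 11.5) (footprint 18.5×23) is included at this height (area 425.50 mm²); the 18×20.5 cube at (2.5, 12.5) contributes its full rectangle (area 369.00 mm²); Taking the union: the regions partially overlap — summed areas 794.50 mm² minus the doubly-counted overlap 246.00 mm² gives 548.50 mm² — area = 548.50 mm²; (whole slice rotated 30° about Z — lengths, areas and connectivity unchanged). At z = 8.2: the cylinder does not reach this height (z outside [0, 4]); the cube at (8.5, 11.5) is present — its section is the full 18.5×23 rectangle (area 425.50 mm²); the cube at (2.5, 12.5) does not reach this height (z outside [2, 7]); Taking the union: only the 18.5×23 cube at (8.5, 11.5) is present, so the union is just that shape — area = 425.50 mm²; (rotated 30° about Z; rotation is an isometry so areas/perimeters/island counts are preserved). Checking containment: the cross-section at z = 8.2 is a subset of the cross-section at z = 6.6.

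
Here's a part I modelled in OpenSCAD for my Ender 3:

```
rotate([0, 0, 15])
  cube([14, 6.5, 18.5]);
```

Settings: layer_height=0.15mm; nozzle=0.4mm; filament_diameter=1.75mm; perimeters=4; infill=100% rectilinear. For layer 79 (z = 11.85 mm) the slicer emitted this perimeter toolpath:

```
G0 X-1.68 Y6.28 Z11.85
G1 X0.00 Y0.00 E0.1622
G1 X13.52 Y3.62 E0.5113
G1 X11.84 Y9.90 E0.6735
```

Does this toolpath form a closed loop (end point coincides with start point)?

Start point (G0): (-1.68, 6.28). End point (last G1): the path does not return to the start — open.

no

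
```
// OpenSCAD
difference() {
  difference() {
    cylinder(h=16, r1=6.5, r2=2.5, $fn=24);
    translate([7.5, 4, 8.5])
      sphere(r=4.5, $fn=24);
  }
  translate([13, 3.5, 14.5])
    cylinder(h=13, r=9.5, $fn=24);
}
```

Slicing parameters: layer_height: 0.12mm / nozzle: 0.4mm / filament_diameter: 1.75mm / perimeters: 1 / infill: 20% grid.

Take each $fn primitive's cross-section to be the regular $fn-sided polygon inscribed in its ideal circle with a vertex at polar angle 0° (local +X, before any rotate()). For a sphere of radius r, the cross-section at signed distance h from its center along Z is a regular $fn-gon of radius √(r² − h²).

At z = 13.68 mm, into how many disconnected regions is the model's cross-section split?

1

At z = 13.68 mm: the cone (r1=6.5→r2=2.5) has section circumradius 3.080 here — a regular 24-gon; the sphere at (7.5, 4) is not intersected at this z (|z−center|=5.180 > r=4.5); After the difference (first − rest): none of the subtracted shapes is present at this height, so the cone is unchanged — 1 connected region; the cylinder at (13, 3.5) is absent (z outside [14.5, 27.5]); Subtracting the remaining from the first: none of the subtracted shapes is present at this height, so that combined region is unchanged — 1 connected region. The result has 1 disconnected region.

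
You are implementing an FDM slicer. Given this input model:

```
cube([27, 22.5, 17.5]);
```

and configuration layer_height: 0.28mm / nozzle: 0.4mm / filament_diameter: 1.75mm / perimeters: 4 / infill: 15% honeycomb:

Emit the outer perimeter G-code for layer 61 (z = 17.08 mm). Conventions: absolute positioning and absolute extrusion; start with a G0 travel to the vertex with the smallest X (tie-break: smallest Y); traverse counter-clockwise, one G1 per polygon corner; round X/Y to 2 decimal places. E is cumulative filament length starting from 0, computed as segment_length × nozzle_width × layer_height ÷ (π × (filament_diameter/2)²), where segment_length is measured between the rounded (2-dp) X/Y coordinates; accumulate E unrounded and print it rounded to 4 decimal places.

At z = 17.08 mm: the cube (footprint 27×22.5) is included at this height. The outline is a single polygon with 4 vertices. Extrusion per mm of travel: 0.4 × 0.28 / (π × 0.875²) = 0.046564. Accumulating E over each segment gives final E = 4.6099.

G0 X0.00 Y0.00 Z17.08
G1 X27.00 Y0.00 E1.2572
G1 X27.00 Y22.50 E2.3049
G1 X0.00 Y22.50 E3.5622
G1 X0.00 Y0.00 E4.6099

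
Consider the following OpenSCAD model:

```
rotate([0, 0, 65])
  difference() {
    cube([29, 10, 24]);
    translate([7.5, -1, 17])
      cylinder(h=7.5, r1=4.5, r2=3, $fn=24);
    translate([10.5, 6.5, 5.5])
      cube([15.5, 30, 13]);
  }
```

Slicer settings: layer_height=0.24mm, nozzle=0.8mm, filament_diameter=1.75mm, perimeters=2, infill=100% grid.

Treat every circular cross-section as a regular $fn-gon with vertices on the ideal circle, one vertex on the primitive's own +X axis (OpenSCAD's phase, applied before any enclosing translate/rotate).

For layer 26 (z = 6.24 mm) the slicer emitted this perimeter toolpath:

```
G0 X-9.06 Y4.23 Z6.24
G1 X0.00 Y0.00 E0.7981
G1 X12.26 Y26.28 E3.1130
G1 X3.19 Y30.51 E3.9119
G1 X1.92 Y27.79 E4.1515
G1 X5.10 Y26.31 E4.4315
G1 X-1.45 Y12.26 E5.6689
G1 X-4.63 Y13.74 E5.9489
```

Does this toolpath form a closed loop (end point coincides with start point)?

no

Start point (G0): (-9.06, 4.23). End point (last G1): the path does not return to the start — open.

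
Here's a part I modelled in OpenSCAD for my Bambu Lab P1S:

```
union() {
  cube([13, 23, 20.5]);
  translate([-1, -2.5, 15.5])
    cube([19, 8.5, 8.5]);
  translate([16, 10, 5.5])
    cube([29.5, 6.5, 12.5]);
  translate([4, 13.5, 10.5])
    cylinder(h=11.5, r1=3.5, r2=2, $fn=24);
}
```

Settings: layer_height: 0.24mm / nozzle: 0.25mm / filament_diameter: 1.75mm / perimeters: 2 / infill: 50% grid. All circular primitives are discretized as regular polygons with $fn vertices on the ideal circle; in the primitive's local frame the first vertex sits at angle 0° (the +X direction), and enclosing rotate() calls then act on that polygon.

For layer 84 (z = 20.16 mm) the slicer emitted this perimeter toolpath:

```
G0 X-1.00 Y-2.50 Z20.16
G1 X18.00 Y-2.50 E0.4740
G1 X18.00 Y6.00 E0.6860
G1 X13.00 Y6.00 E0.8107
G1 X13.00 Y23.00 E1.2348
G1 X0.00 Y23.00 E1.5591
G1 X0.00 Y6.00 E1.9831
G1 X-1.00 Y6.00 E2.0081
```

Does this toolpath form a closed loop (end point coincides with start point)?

no

Start point (G0): (-1.00, -2.50). End point (last G1): the path does not return to the start — open.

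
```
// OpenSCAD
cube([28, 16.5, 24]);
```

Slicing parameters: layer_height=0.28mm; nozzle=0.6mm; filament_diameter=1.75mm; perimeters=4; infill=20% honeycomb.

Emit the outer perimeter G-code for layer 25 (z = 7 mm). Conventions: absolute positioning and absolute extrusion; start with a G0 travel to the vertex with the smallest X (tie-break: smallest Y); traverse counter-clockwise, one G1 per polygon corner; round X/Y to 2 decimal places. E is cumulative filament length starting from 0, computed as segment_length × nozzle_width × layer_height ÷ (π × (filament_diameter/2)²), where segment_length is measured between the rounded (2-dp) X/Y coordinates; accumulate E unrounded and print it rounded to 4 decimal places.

G0 X0.00 Y0.00 Z7.00
G1 X28.00 Y0.00 E1.9557
G1 X28.00 Y16.50 E3.1082
G1 X0.00 Y16.50 E5.0639
G1 X0.00 Y0.00 E6.2163

At z = 7 mm: the cube (footprint 28×16.5) is included at this height. The outline is a single polygon with 4 vertices. Extrusion per mm of travel: 0.6 × 0.28 / (π × 0.875²) = 0.069846. Accumulating E over each segment gives final E = 6.2163.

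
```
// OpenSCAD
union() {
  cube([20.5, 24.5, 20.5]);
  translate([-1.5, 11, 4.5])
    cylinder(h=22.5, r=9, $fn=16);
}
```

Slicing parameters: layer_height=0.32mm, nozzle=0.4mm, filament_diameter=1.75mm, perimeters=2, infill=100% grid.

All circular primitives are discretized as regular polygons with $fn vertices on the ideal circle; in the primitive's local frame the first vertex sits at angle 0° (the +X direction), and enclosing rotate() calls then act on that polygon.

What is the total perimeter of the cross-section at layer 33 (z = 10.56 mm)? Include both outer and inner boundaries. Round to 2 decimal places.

At z = 10.56 mm: the 20.5×24.5 cube contributes its full rectangle (perimeter 90.00 mm); the r=9 cylinder at (-1.5, 11) contributes a regular 16-gon of circumradius 9 (perimeter = 2·16·9.000·sin(180°/16) = 56.19 mm); Combining (union): the regions partially overlap (shared area 97.44 mm²), so the edge portions inside another operand are dropped and the merged outline is re-measured after clipping — boundary = 103.75 mm. Overall, the cross-section is a single solid region. Total boundary length (outer) = 103.75 mm.

103.75 mm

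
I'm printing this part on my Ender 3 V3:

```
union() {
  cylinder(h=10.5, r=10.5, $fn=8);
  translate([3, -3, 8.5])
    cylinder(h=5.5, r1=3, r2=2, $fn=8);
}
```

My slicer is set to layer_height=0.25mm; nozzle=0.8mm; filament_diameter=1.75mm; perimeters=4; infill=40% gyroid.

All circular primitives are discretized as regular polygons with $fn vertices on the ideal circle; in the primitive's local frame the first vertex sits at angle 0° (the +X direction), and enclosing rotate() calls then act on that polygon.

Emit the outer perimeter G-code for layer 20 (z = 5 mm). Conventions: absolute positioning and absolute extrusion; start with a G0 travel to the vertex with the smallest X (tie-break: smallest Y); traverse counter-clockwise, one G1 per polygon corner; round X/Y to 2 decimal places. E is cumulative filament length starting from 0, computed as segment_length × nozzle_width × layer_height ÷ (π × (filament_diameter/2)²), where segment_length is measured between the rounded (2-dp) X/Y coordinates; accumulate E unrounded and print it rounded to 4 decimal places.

At z = 5 mm: the r=10.5 cylinder gives a regular 8-gon of circumradius 10.5 (constant along its height); the cone at (3, -3) does not reach this height (z outside [8.5, 14]); Combining (union): only the r=10.5 cylinder is present, so the union is just that shape — 1 connected region. The outline is a single polygon with 8 vertices. Extrusion per mm of travel: 0.8 × 0.25 / (π × 0.875²) = 0.083150. Accumulating E over each segment gives final E = 5.3441.

G0 X-10.50 Y0.00 Z5.00
G1 X-7.42 Y-7.42 E0.6680
G1 X0.00 Y-10.50 E1.3360
G1 X7.42 Y-7.42 E2.0041
G1 X10.50 Y0.00 E2.6721
G1 X7.42 Y7.42 E3.3401
G1 X0.00 Y10.50 E4.0081
G1 X-7.42 Y7.42 E4.6761
G1 X-10.50 Y0.00 E5.3441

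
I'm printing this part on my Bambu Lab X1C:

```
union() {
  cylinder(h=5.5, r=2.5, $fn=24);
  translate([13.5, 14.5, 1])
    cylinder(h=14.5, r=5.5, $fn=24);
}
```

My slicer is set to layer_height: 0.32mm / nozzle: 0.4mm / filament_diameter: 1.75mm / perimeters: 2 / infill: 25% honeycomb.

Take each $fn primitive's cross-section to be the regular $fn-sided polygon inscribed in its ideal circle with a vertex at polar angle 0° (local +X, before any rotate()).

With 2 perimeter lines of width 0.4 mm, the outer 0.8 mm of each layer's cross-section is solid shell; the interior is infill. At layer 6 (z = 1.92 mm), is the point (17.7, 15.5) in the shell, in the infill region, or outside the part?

At z = 1.92 mm: the cylinder: section is a regular 24-gon, circumradius r=2.5; the r=5.5 cylinder at (13.5, 14.5) contributes a regular 24-gon of circumradius 5.5; Taking the union: the 2 present regions are separate (no shared area or edge), so areas and boundary lengths simply add and each stays a separate island — 2 connected regions. Overall, the cross-section has 2 separate islands. The nearest boundary edge runs (18.81, 15.92)→(19.00, 14.50); distance from the point to it = 1.16 mm. (Shell/infill is judged within the island containing the point — the largest one.) The point is inside the cross-section and 1.16 mm from the nearest boundary — more than the 0.8 mm shell width (2 × 0.4), so it's in the infill interior.

infill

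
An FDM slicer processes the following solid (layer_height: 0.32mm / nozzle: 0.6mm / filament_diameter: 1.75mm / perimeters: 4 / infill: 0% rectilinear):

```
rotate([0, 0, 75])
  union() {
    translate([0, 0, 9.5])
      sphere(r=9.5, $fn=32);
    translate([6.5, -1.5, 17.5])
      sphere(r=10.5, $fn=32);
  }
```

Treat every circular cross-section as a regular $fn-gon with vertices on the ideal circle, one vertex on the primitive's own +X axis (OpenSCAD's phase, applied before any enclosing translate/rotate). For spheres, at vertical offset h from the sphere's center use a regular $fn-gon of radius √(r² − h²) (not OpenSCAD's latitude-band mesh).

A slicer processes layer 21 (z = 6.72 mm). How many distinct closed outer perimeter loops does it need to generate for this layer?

At z = 6.72 mm: the r=9.5 sphere contributes a regular 32-gon of circumradius √(9.5²−2.78²) = 9.084; the sphere at (6.5, -1.5) is not intersected at this z (|z−center|=10.780 > r=10.5); Combining (union): only the r=9.5 sphere is present, so the union is just that shape — 1 connected region; (whole slice rotated 75° about Z — lengths, areas and connectivity unchanged). The result has 1 disconnected region.

1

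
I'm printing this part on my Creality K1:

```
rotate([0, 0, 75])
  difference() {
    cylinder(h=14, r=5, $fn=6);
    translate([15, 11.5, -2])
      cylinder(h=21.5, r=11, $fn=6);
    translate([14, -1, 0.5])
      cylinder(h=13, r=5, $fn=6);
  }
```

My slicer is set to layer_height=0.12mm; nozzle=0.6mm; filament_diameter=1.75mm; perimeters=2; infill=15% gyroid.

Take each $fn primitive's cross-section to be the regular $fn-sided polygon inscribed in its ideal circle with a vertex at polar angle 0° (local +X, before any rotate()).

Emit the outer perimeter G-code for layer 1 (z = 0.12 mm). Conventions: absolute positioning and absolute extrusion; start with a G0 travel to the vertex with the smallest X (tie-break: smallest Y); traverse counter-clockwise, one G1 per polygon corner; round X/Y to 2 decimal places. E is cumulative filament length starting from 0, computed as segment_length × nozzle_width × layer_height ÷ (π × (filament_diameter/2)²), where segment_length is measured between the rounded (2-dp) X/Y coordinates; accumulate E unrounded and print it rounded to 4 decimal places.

At z = 0.12 mm: the r=5 cylinder gives a regular 6-gon of circumradius 5 (constant along its height); the r=11 cylinder at (15, 11.5) gives a regular 6-gon of circumradius 11 (constant along its height); the cylinder at (14, -1) does not reach this height (z outside [0.5, 13.5]); Taking the first minus the rest: starting from the r=5 cylinder, the r=11 cylinder at (15, 11.5) misses the remaining region (no effect) — 1 connected region; (whole slice rotated 75° about Z — lengths, areas and connectivity unchanged). The outline is a single polygon with 6 vertices. Extrusion per mm of travel: 0.6 × 0.12 / (π × 0.875²) = 0.029934. Accumulating E over each segment gives final E = 0.8983.

G0 X-4.83 Y-1.29 Z0.12
G1 X-1.29 Y-4.83 E0.1499
G1 X3.54 Y-3.54 E0.2995
G1 X4.83 Y1.29 E0.4492
G1 X1.29 Y4.83 E0.5990
G1 X-3.54 Y3.54 E0.7487
G1 X-4.83 Y-1.29 E0.8983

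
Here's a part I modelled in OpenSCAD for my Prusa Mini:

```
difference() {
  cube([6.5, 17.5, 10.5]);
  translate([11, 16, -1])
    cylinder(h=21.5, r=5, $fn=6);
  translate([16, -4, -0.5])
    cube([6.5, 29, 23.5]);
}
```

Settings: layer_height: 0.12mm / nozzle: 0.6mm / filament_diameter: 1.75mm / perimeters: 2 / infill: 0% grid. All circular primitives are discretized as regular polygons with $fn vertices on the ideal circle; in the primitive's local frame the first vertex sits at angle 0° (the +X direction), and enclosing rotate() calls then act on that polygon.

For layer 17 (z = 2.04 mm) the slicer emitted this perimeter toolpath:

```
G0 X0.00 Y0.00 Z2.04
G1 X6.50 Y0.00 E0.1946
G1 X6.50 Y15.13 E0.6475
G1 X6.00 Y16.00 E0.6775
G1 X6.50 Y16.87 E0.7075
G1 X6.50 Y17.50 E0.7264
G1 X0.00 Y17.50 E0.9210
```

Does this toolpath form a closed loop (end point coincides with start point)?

no

Start point (G0): (0.00, 0.00). End point (last G1): the path does not return to the start — open.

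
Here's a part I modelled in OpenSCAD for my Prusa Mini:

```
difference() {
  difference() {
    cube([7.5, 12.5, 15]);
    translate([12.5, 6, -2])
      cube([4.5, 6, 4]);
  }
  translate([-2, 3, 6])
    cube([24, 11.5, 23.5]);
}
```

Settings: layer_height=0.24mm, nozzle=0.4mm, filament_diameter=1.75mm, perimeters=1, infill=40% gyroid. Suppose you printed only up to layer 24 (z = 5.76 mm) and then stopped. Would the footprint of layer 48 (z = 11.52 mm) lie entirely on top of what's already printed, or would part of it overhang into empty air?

entirely on top

Compare the two slices. At z = 5.76: the cube (footprint 7.5×12.5) is included at this height (area 93.75 mm²); the cube at (12.5, 6) does not reach this height (z outside [-2, 2]); Taking the first minus the rest: none of the subtracted shapes is present at this height, so the 7.5×12.5 cube is unchanged — area = 93.75 mm²; the cube at (-2, 3) does not reach this height (z outside [6, 29.5]); Subtracting the remaining from the first: none of the subtracted shapes is present at this height, so the result so far is unchanged — area = 93.75 mm². At z = 11.52: the 7.5×12.5 cube contributes its full rectangle (area 93.75 mm²); the cube at (12.5, 6) does not reach this height (z outside [-2, 2]); Subtracting the remaining from the first: none of the subtracted shapes is present at this height, so the 7.5×12.5 cube is unchanged — area = 93.75 mm²; the cube at (-2, 3) is present — its section is the full 24×11.5 rectangle (area 276.00 mm²); After the difference (first − rest): starting from that combined region (93.75 mm²), the 24×11.5 cube at (-2, 3) partially overlaps it — only the 71.25 mm² overlap (of its 276.00 mm²) is removed, clipping the outline — area = 22.50 mm². Checking containment: the cross-section at z = 11.52 is a subset of the cross-section at z = 5.76.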